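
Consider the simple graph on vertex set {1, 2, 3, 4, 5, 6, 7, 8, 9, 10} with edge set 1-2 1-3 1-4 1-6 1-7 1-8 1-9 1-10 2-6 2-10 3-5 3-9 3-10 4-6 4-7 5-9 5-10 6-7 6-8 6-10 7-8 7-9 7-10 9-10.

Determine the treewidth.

3

A width-3 tree decomposition is:
Bags: B1 = {1, 6, 7, 10}  B2 = {1, 7, 9, 10}  B3 = {1, 2, 6, 10}  B4 = {1, 3, 9, 10}  B5 = {1, 6, 7, 8}  B6 = {1, 4, 6, 7}  B7 = {3, 5, 9, 10}
Tree: B1–B2, B1–B3, B2–B4, B1–B5, B5–B6, B4–B7
The largest bag has 4 vertices, giving width 3; this decomposition certifies tw(G) ≤ 3. For the lower bound, the 4 vertices {1, 3, 9, 10} are pairwise adjacent, and any tree decomposition puts a clique entirely inside one bag — forcing width ≥ 3. Therefore the treewidth is 3.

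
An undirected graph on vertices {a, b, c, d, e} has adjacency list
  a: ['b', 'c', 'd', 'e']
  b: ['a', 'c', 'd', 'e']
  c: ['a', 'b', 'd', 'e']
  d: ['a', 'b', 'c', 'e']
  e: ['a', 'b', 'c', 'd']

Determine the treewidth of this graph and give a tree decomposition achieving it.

With just one bag of size 5, the width is 5 − 1 = 4, so tw(G) ≤ 4. On the other hand G contains the 5-clique {a, b, c, d, e}. A clique must lie in a single bag of any decomposition, so no decomposition can have width below 4. Combining the bounds, tw(G) = 4.

Treewidth 4.
One optimal decomposition is:
Bags: B1 = {a, b, c, d, e}
Tree: (single bag)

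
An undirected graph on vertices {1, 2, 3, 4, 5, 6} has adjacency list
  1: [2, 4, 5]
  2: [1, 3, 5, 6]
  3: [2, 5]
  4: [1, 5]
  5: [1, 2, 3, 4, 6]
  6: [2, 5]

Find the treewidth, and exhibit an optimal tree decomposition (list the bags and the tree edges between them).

Each bag holds 3 vertices, so the decomposition has width 2, which upper-bounds the treewidth. On the other hand G contains the 3-clique {1, 2, 5}. A clique must lie in a single bag of any decomposition, so no decomposition can have width below 2. Hence tw(G) = 2 exactly.

Treewidth 2.
Bags: B1 = {1, 2, 5}  B2 = {1, 4, 5}  B3 = {2, 3, 5}  B4 = {2, 5, 6}
Tree: B1–B2, B1–B3, B1–B4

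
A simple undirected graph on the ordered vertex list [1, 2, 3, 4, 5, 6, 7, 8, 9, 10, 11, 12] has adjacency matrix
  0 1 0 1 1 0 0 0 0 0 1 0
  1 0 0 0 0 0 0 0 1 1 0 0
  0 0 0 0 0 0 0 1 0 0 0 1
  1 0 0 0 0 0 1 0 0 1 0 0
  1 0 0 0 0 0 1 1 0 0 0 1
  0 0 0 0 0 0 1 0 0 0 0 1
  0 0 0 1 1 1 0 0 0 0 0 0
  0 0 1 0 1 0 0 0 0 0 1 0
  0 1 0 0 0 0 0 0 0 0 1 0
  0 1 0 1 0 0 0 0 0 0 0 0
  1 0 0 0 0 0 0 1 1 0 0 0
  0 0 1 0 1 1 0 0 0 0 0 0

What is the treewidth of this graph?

3

A width-3 tree decomposition is:
Bags: B1 = {3, 6, 7, 12}  B2 = {3, 5, 7, 12}  B3 = {3, 5, 7, 8}  B4 = {4, 5, 7, 8}  B5 = {1, 4, 5, 8}  B6 = {1, 4, 8, 11}  B7 = {1, 4, 10, 11}  B8 = {1, 2, 10, 11}  B9 = {2, 9, 10, 11}
Tree: B1–B2, B2–B3, B3–B4, B4–B5, B5–B6, B6–B7, B7–B8, B8–B9
Every bag has size at most 4, so the width is 4 − 1 = 3 and tw(G) ≤ 3. For the lower bound: the 4 vertex sets {3,6,12}, {7}, {5}, {1,4,8,11} are disjoint, each induces a connected subgraph, and every pair is joined by at least one edge of G. Contracting each set to a single vertex therefore yields K_{4} as a minor, and since treewidth is minor-monotone, tw(G) ≥ tw(K_{4}) = 3. Therefore the treewidth is 3.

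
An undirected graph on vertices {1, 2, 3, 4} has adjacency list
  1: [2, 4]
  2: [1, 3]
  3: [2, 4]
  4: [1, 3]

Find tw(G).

2

A width-2 tree decomposition is:
Bags: B1 = {1, 2, 4}  B2 = {2, 3, 4}
Tree: B1–B2
Each bag holds 3 vertices, so the decomposition has width 2, which upper-bounds the treewidth. Since 2–1–4–3–2 is a cycle in G, G is not acyclic. Forests are exactly the graphs of treewidth ≤ 1, so tw(G) ≥ 2. Combining the bounds, tw(G) = 2.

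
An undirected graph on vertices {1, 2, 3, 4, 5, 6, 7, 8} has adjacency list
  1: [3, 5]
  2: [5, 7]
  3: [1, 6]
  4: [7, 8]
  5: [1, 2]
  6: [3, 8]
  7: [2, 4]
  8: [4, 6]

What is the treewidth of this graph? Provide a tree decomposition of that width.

Treewidth 2.
One optimal decomposition is:
Bags: B1 = {1, 3, 6}  B2 = {1, 5, 6}  B3 = {2, 5, 6}  B4 = {2, 6, 7}  B5 = {4, 6, 7}  B6 = {4, 6, 8}
Tree: B1–B2, B2–B3, B3–B4, B4–B5, B5–B6

Each bag holds 3 vertices, so the decomposition has width 2, which upper-bounds the treewidth. Since 6–3–1–5–2–7–4–8–6 is a cycle in G, G is not acyclic. Forests are exactly the graphs of treewidth ≤ 1, so tw(G) ≥ 2. Therefore the treewidth is 2.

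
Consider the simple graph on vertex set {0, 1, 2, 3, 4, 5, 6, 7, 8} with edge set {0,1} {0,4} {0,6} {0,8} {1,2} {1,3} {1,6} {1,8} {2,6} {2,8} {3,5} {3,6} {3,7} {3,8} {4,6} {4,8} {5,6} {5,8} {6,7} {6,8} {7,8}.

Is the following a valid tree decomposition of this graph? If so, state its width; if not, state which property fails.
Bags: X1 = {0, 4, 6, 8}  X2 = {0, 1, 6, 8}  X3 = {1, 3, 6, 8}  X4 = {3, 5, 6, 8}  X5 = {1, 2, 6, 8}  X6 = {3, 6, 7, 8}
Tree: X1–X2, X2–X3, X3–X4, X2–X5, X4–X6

Yes; width 3.

Every vertex of G appears in some bag (union = {0, 1, 2, 3, 4, 5, 6, 7, 8}); every edge is covered by a bag; and for each vertex v the set of bags containing v is connected in the bag tree. The decomposition is therefore valid. The largest bag has 4 vertices, so the width is 3.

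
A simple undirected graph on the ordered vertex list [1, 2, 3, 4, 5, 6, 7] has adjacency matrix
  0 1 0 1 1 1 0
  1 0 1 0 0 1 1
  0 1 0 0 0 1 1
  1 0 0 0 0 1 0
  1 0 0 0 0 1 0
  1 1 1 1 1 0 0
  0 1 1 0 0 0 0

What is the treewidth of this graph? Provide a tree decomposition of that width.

The largest bag has 3 vertices, giving width 2; this decomposition certifies tw(G) ≤ 2. On the other hand G contains the 3-clique {1, 2, 6}. A clique must lie in a single bag of any decomposition, so no decomposition can have width below 2. The upper and lower bounds meet at 2, so that is the treewidth.

Treewidth 2.
One optimal decomposition is:
Bags: B1 = {2, 3, 6}  B2 = {1, 2, 6}  B3 = {1, 5, 6}  B4 = {2, 3, 7}  B5 = {1, 4, 6}
Tree: B1–B2, B2–B3, B1–B4, B3–B5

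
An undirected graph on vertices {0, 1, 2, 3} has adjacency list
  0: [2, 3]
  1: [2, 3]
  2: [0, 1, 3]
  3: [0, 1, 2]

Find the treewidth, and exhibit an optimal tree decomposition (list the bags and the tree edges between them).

Each bag holds 3 vertices, so the decomposition has width 2, which upper-bounds the treewidth. For the lower bound, the 3 vertices {0, 2, 3} are pairwise adjacent, and any tree decomposition puts a clique entirely inside one bag — forcing width ≥ 2. The upper and lower bounds meet at 2, so that is the treewidth.

Treewidth 2.
One optimal decomposition is:
Bags: B1 = {0, 2, 3}  B2 = {1, 2, 3}
Tree: B1–B2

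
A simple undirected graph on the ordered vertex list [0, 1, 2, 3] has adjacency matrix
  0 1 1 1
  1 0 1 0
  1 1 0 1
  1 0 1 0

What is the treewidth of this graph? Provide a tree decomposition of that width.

Treewidth 2.
Bags: B1 = {0, 1, 2}  B2 = {0, 2, 3}
Tree: B1–B2

The largest bag has 3 vertices, giving width 2; this decomposition certifies tw(G) ≤ 2. Conversely, {0, 1, 2} is a clique of size 3, and the vertices of any clique must share a bag in every tree decomposition; so some bag has ≥ 3 vertices and tw(G) ≥ 2. Therefore the treewidth is 2.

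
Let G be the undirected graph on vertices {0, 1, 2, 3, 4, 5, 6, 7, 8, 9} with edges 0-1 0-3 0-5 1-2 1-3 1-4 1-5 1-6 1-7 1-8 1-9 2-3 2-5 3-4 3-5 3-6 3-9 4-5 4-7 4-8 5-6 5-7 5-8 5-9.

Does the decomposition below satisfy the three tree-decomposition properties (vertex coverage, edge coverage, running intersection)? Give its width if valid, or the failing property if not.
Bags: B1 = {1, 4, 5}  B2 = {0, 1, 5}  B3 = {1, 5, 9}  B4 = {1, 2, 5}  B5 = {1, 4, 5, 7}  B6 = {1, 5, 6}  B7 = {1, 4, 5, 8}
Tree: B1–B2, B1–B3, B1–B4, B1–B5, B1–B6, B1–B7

No — vertex 3 appears in no bag.

A tree decomposition must satisfy three properties: every vertex lies in some bag; for every edge, both endpoints lie together in some bag; and for every vertex, the bags containing it form a connected subtree. Here vertex 3 appears in no bag, so the decomposition is invalid.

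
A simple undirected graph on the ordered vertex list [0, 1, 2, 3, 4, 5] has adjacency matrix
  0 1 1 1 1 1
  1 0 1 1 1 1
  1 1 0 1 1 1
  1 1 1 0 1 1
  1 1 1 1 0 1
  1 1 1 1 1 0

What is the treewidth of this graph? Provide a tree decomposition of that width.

A single bag containing all 6 vertices is trivially a valid decomposition of width 5. Conversely, {0, 1, 2, 3, 4, 5} is a clique of size 6, and the vertices of any clique must share a bag in every tree decomposition; so some bag has ≥ 6 vertices and tw(G) ≥ 5. The upper and lower bounds meet at 5, so that is the treewidth.

Treewidth 5.
One such decomposition:
Bags: B1 = {0, 1, 2, 3, 4, 5}
Tree: (single bag)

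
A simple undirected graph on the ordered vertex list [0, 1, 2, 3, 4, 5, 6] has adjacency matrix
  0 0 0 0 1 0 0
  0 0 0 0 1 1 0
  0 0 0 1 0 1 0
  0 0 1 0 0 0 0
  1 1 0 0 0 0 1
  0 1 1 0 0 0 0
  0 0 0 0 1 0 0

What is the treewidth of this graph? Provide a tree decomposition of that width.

Treewidth 1.
Bags: B1 = {0, 4}  B2 = {1, 4}  B3 = {1, 5}  B4 = {2, 5}  B5 = {2, 3}  B6 = {4, 6}
Tree: B1–B2, B2–B3, B3–B4, B4–B5, B1–B6

Every bag has size at most 2, so the width is 2 − 1 = 1 and tw(G) ≤ 1. Since G has at least one edge (e.g. 0–4), it is not an edgeless graph, so tw(G) ≥ 1. Therefore the treewidth is 1.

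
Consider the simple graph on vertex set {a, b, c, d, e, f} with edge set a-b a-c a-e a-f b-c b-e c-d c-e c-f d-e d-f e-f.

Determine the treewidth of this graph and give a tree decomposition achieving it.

Every bag has size at most 4, so the width is 4 − 1 = 3 and tw(G) ≤ 3. Conversely, {c, d, e, f} is a clique of size 4, and the vertices of any clique must share a bag in every tree decomposition; so some bag has ≥ 4 vertices and tw(G) ≥ 3. Hence tw(G) = 3 exactly.

Treewidth 3.
One optimal decomposition is:
Bags: B1 = {c, d, e, f}  B2 = {a, c, e, f}  B3 = {a, b, c, e}
Tree: B1–B2, B2–B3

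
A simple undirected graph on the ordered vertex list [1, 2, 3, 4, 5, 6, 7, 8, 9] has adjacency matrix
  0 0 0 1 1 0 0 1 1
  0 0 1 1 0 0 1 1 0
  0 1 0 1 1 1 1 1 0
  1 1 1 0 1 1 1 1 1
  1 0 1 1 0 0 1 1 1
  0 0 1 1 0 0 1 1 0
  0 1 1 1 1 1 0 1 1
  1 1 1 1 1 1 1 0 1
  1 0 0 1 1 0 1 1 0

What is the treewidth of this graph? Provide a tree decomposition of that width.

Each bag holds 5 vertices, so the decomposition has width 4, which upper-bounds the treewidth. For the lower bound, the 5 vertices {1, 4, 5, 8, 9} are pairwise adjacent, and any tree decomposition puts a clique entirely inside one bag — forcing width ≥ 4. Combining the bounds, tw(G) = 4.

Treewidth 4.
One optimal decomposition is:
Bags: B1 = {3, 4, 5, 7, 8}  B2 = {4, 5, 7, 8, 9}  B3 = {1, 4, 5, 8, 9}  B4 = {2, 3, 4, 7, 8}  B5 = {3, 4, 6, 7, 8}
Tree: B1–B2, B2–B3, B1–B4, B1–B5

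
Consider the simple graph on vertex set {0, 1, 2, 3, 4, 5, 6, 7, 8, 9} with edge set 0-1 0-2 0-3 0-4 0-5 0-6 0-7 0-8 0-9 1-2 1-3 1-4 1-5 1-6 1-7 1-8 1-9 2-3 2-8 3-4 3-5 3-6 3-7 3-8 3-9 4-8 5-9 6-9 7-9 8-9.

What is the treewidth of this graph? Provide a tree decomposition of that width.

Treewidth 4.
Bags: B1 = {0, 1, 3, 5, 9}  B2 = {0, 1, 3, 8, 9}  B3 = {0, 1, 3, 7, 9}  B4 = {0, 1, 2, 3, 8}  B5 = {0, 1, 3, 6, 9}  B6 = {0, 1, 3, 4, 8}
Tree: B1–B2, B2–B3, B2–B4, B1–B5, B2–B6

Each bag holds 5 vertices, so the decomposition has width 4, which upper-bounds the treewidth. For the lower bound, the 5 vertices {0, 1, 3, 8, 9} are pairwise adjacent, and any tree decomposition puts a clique entirely inside one bag — forcing width ≥ 4. Combining the bounds, tw(G) = 4.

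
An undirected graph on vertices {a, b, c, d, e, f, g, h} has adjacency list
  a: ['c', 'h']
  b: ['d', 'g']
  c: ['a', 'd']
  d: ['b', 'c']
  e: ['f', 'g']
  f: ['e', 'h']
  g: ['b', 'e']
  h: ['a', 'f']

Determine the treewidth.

2

A width-2 tree decomposition is:
Bags: B1 = {b, e, g}  B2 = {b, e, f}  B3 = {b, f, h}  B4 = {a, b, h}  B5 = {a, b, c}  B6 = {b, c, d}
Tree: B1–B2, B2–B3, B3–B4, B4–B5, B5–B6
Each bag holds 3 vertices, so the decomposition has width 2, which upper-bounds the treewidth. For the lower bound, G contains the cycle b–g–e–f–h–a–c–d–b, so G is not a forest; only forests have treewidth ≤ 1, hence tw(G) ≥ 2. The upper and lower bounds meet at 2, so that is the treewidth.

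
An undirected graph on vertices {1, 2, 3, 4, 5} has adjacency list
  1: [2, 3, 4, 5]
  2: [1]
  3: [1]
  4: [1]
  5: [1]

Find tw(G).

1

A width-1 tree decomposition is:
Bags: B1 = {1, 3}  B2 = {1, 5}  B3 = {1, 2}  B4 = {1, 4}
Tree: B1–B2, B1–B3, B2–B4
Each bag holds 2 vertices, so the decomposition has width 1, which upper-bounds the treewidth. Since G has at least one edge (e.g. 1–3), it is not an edgeless graph, so tw(G) ≥ 1. Hence tw(G) = 1 exactly.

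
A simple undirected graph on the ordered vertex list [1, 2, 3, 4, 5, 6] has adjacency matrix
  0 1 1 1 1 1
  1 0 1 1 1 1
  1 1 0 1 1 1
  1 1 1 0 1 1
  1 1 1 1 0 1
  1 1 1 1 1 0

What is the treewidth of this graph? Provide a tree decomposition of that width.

With just one bag of size 6, the width is 6 − 1 = 5, so tw(G) ≤ 5. On the other hand G contains the 6-clique {1, 2, 3, 4, 5, 6}. A clique must lie in a single bag of any decomposition, so no decomposition can have width below 5. The upper and lower bounds meet at 5, so that is the treewidth.

Treewidth 5.
One such decomposition:
Bags: B1 = {1, 2, 3, 4, 5, 6}
Tree: (single bag)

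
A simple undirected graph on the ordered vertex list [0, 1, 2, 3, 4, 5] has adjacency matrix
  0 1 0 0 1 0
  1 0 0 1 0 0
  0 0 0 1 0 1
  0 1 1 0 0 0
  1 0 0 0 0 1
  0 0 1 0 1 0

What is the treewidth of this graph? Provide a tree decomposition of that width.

Each bag holds 3 vertices, so the decomposition has width 2, which upper-bounds the treewidth. The edges 4–0–1–3–2–5–4 form a cycle, so G is not a tree and its treewidth is at least 2. Combining the bounds, tw(G) = 2.

Treewidth 2.
One optimal decomposition is:
Bags: B1 = {0, 1, 4}  B2 = {1, 3, 4}  B3 = {2, 3, 4}  B4 = {2, 4, 5}
Tree: B1–B2, B2–B3, B3–B4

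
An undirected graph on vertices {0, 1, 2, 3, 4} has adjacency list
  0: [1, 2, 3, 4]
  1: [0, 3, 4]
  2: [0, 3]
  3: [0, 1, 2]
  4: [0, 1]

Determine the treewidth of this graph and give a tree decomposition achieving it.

Each bag holds 3 vertices, so the decomposition has width 2, which upper-bounds the treewidth. Conversely, {0, 1, 3} is a clique of size 3, and the vertices of any clique must share a bag in every tree decomposition; so some bag has ≥ 3 vertices and tw(G) ≥ 2. Hence tw(G) = 2 exactly.

Treewidth 2.
One such decomposition:
Bags: B1 = {0, 1, 4}  B2 = {0, 1, 3}  B3 = {0, 2, 3}
Tree: B1–B2, B2–B3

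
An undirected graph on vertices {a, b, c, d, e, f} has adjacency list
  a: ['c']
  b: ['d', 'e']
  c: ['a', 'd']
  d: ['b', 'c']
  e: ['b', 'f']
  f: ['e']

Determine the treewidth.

1

A width-1 tree decomposition is:
Bags: B1 = {e, f}  B2 = {b, e}  B3 = {b, d}  B4 = {c, d}  B5 = {a, c}
Tree: B1–B2, B2–B3, B3–B4, B4–B5
Every bag has size at most 2, so the width is 2 − 1 = 1 and tw(G) ≤ 1. G has an edge, so its treewidth is at least 1. Hence tw(G) = 1 exactly.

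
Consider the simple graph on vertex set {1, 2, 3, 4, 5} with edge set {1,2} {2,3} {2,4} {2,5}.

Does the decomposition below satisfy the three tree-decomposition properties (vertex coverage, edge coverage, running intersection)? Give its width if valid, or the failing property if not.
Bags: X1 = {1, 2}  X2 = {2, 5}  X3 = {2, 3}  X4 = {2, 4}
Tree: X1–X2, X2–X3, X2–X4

Every vertex of G appears in some bag (union = {1, 2, 3, 4, 5}); every edge is covered by a bag; and for each vertex v the set of bags containing v is connected in the bag tree. The decomposition is therefore valid. The largest bag has 2 vertices, so the width is 1.

Yes; width 1.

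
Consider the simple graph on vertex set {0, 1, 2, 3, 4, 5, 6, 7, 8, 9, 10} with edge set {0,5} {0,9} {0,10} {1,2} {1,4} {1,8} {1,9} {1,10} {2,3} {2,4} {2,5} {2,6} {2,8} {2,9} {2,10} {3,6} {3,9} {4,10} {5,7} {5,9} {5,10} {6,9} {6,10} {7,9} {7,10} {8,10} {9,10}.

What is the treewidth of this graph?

3

A width-3 tree decomposition is:
Bags: B1 = {1, 2, 9, 10}  B2 = {2, 6, 9, 10}  B3 = {2, 5, 9, 10}  B4 = {2, 3, 6, 9}  B5 = {0, 5, 9, 10}  B6 = {1, 2, 8, 10}  B7 = {1, 2, 4, 10}  B8 = {5, 7, 9, 10}
Tree: B1–B2, B1–B3, B2–B4, B3–B5, B1–B6, B6–B7, B3–B8
Each bag holds 4 vertices, so the decomposition has width 3, which upper-bounds the treewidth. On the other hand G contains the 4-clique {0, 5, 9, 10}. A clique must lie in a single bag of any decomposition, so no decomposition can have width below 3. Therefore the treewidth is 3.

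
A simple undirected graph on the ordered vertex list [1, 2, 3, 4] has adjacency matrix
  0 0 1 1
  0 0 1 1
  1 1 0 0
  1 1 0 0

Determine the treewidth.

A width-2 tree decomposition is:
Bags: B1 = {1, 2, 3}  B2 = {1, 2, 4}
Tree: B1–B2
Every bag has size at most 3, so the width is 3 − 1 = 2 and tw(G) ≤ 2. The edges 1–3–2–4–1 form a cycle, so G is not a tree and its treewidth is at least 2. Combining the bounds, tw(G) = 2.

2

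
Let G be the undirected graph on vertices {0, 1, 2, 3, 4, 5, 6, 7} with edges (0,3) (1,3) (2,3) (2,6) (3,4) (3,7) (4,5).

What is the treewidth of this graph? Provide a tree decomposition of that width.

Treewidth 1.
One such decomposition:
Bags: B1 = {3, 4}  B2 = {2, 3}  B3 = {2, 6}  B4 = {4, 5}  B5 = {1, 3}  B6 = {0, 3}  B7 = {3, 7}
Tree: B1–B2, B2–B3, B1–B4, B2–B5, B1–B6, B6–B7

Each bag holds 2 vertices, so the decomposition has width 1, which upper-bounds the treewidth. Since G has at least one edge (e.g. 4–3), it is not an edgeless graph, so tw(G) ≥ 1. The upper and lower bounds meet at 1, so that is the treewidth.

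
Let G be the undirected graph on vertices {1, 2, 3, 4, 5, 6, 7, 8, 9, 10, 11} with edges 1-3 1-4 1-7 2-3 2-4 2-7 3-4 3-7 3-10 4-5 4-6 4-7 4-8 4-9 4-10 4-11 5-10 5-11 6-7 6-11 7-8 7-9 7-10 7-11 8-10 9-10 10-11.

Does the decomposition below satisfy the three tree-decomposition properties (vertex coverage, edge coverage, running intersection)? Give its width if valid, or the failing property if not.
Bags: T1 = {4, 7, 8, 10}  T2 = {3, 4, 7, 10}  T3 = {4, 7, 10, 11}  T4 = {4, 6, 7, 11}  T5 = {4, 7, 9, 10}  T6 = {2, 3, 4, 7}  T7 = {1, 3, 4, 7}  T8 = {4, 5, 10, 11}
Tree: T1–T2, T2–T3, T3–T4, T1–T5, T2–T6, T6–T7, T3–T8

Checking the three conditions: (i) the bags cover all of {1, 2, 3, 4, 5, 6, 7, 8, 9, 10, 11}; (ii) for each edge, some bag contains both endpoints; (iii) the bags containing any fixed vertex form a subtree. All hold, so the decomposition is valid with width 4 − 1 = 3.

Yes; width 3.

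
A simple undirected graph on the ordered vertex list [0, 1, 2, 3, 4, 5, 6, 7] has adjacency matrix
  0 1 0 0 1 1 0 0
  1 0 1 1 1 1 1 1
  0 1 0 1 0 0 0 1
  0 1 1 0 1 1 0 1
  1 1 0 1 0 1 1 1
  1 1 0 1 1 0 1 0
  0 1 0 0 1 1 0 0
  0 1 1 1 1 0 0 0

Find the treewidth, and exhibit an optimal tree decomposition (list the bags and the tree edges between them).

Every bag has size at most 4, so the width is 4 − 1 = 3 and tw(G) ≤ 3. On the other hand G contains the 4-clique {1, 2, 3, 7}. A clique must lie in a single bag of any decomposition, so no decomposition can have width below 3. Therefore the treewidth is 3.

Treewidth 3.
One optimal decomposition is:
Bags: B1 = {1, 3, 4, 5}  B2 = {1, 3, 4, 7}  B3 = {1, 2, 3, 7}  B4 = {0, 1, 4, 5}  B5 = {1, 4, 5, 6}
Tree: B1–B2, B2–B3, B1–B4, B1–B5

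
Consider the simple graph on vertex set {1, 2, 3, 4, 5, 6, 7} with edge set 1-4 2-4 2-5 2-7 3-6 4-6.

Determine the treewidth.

1

A width-1 tree decomposition is:
Bags: B1 = {4, 6}  B2 = {3, 6}  B3 = {1, 4}  B4 = {2, 4}  B5 = {2, 7}  B6 = {2, 5}
Tree: B1–B2, B1–B3, B1–B4, B4–B5, B5–B6
The largest bag has 2 vertices, giving width 1; this decomposition certifies tw(G) ≤ 1. G has an edge, so its treewidth is at least 1. Hence tw(G) = 1 exactly.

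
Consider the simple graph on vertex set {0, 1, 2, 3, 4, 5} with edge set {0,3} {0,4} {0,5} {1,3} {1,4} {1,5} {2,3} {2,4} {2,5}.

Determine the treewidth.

3

A width-3 tree decomposition is:
Bags: B1 = {0, 1, 2, 3}  B2 = {0, 1, 2, 5}  B3 = {0, 1, 2, 4}
Tree: B1–B2, B2–B3
The largest bag has 4 vertices, giving width 3; this decomposition certifies tw(G) ≤ 3. For the lower bound: the 4 vertex sets {1,3}, {2,5}, {0}, {4} are disjoint, each induces a connected subgraph, and every pair is joined by at least one edge of G. Contracting each set to a single vertex therefore yields K_{4} as a minor, and since treewidth is minor-monotone, tw(G) ≥ tw(K_{4}) = 3. Therefore the treewidth is 3.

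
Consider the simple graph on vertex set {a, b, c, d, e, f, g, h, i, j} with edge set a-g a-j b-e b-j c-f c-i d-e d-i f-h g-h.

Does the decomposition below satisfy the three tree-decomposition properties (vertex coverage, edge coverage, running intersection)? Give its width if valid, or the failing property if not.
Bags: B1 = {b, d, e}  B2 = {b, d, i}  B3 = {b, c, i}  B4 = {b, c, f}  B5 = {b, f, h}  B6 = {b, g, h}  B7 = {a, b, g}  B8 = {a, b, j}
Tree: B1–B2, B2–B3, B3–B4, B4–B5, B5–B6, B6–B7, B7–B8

Yes; width 2.

Vertex coverage: the bags together contain {a, b, c, d, e, f, g, h, i, j}, the full vertex set. Edge coverage: each edge of G has both endpoints in at least one bag. Running intersection: for every vertex, the bags containing it form a connected subtree. All three properties hold, so this is a valid tree decomposition of width max|bag| − 1 = 2, and hence tw(G) ≤ 2.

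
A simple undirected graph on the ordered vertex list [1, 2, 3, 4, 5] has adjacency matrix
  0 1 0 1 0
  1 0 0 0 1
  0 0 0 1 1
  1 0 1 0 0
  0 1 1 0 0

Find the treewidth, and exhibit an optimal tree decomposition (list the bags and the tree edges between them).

Treewidth 2.
Bags: B1 = {1, 2, 5}  B2 = {1, 3, 5}  B3 = {1, 3, 4}
Tree: B1–B2, B2–B3

The largest bag has 3 vertices, giving width 2; this decomposition certifies tw(G) ≤ 2. The edges 1–2–5–3–4–1 form a cycle, so G is not a tree and its treewidth is at least 2. Combining the bounds, tw(G) = 2.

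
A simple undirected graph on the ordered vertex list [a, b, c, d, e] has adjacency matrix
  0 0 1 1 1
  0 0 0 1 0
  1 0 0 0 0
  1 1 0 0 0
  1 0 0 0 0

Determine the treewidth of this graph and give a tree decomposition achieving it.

Every bag has size at most 2, so the width is 2 − 1 = 1 and tw(G) ≤ 1. G has an edge, so its treewidth is at least 1. Therefore the treewidth is 1.

Treewidth 1.
One such decomposition:
Bags: B1 = {a, c}  B2 = {a, d}  B3 = {a, e}  B4 = {b, d}
Tree: B1–B2, B1–B3, B2–B4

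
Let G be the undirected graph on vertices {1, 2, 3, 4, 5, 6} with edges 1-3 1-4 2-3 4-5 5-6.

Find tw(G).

1

A width-1 tree decomposition is:
Bags: B1 = {2, 3}  B2 = {1, 3}  B3 = {1, 4}  B4 = {4, 5}  B5 = {5, 6}
Tree: B1–B2, B2–B3, B3–B4, B4–B5
The largest bag has 2 vertices, giving width 1; this decomposition certifies tw(G) ≤ 1. G has an edge, so its treewidth is at least 1. Hence tw(G) = 1 exactly.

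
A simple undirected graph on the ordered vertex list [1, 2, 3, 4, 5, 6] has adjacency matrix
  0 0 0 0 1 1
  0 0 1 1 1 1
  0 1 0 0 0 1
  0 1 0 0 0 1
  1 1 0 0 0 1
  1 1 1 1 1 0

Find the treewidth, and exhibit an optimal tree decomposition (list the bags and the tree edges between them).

The largest bag has 3 vertices, giving width 2; this decomposition certifies tw(G) ≤ 2. Conversely, {1, 5, 6} is a clique of size 3, and the vertices of any clique must share a bag in every tree decomposition; so some bag has ≥ 3 vertices and tw(G) ≥ 2. Therefore the treewidth is 2.

Treewidth 2.
One optimal decomposition is:
Bags: B1 = {2, 4, 6}  B2 = {2, 5, 6}  B3 = {2, 3, 6}  B4 = {1, 5, 6}
Tree: B1–B2, B1–B3, B2–B4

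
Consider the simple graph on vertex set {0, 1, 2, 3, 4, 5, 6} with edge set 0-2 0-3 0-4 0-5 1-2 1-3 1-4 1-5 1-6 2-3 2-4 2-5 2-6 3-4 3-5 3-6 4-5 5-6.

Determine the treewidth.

A width-4 tree decomposition is:
Bags: B1 = {1, 2, 3, 5, 6}  B2 = {1, 2, 3, 4, 5}  B3 = {0, 2, 3, 4, 5}
Tree: B1–B2, B2–B3
The largest bag has 5 vertices, giving width 4; this decomposition certifies tw(G) ≤ 4. For the lower bound, the 5 vertices {0, 2, 3, 4, 5} are pairwise adjacent, and any tree decomposition puts a clique entirely inside one bag — forcing width ≥ 4. Combining the bounds, tw(G) = 4.

4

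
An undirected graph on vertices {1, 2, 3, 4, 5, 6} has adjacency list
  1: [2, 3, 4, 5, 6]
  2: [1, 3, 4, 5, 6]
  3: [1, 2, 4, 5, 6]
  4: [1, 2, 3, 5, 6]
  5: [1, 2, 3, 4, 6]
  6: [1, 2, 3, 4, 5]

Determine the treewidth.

A width-5 tree decomposition is:
Bags: B1 = {1, 2, 3, 4, 5, 6}
Tree: (single bag)
With just one bag of size 6, the width is 6 − 1 = 5, so tw(G) ≤ 5. For the lower bound, the 6 vertices {1, 2, 3, 4, 5, 6} are pairwise adjacent, and any tree decomposition puts a clique entirely inside one bag — forcing width ≥ 5. The upper and lower bounds meet at 5, so that is the treewidth.

5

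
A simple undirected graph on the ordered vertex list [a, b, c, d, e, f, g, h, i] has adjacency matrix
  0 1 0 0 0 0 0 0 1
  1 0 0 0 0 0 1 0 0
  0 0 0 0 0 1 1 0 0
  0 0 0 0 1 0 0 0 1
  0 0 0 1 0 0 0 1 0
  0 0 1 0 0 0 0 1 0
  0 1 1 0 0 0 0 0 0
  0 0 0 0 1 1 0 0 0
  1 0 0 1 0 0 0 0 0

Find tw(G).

2

A width-2 tree decomposition is:
Bags: B1 = {a, b, g}  B2 = {a, g, i}  B3 = {d, g, i}  B4 = {d, e, g}  B5 = {e, g, h}  B6 = {f, g, h}  B7 = {c, f, g}
Tree: B1–B2, B2–B3, B3–B4, B4–B5, B5–B6, B6–B7
Each bag holds 3 vertices, so the decomposition has width 2, which upper-bounds the treewidth. For the lower bound, G contains the cycle g–b–a–i–d–e–h–f–c–g, so G is not a forest; only forests have treewidth ≤ 1, hence tw(G) ≥ 2. Combining the bounds, tw(G) = 2.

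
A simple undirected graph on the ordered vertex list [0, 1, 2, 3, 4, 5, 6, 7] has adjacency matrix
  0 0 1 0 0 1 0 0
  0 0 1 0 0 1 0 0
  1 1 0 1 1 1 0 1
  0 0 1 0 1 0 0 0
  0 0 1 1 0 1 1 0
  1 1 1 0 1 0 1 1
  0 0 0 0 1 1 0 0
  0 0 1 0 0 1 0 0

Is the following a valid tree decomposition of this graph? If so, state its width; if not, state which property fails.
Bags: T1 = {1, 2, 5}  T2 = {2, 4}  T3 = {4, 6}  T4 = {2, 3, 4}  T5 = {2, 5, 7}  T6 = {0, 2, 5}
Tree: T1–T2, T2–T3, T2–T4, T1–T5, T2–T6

No — edge (5,4) lies in no bag.

A tree decomposition must satisfy three properties: every vertex lies in some bag; for every edge, both endpoints lie together in some bag; and for every vertex, the bags containing it form a connected subtree. Here edge (5,4) lies in no bag, so the decomposition is invalid.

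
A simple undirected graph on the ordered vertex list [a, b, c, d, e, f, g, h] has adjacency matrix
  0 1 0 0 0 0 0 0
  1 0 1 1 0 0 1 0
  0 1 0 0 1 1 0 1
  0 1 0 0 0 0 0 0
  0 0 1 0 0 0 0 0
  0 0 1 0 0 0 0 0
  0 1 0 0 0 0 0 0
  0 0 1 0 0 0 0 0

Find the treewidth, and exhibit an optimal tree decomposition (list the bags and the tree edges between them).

Treewidth 1.
Bags: B1 = {b, g}  B2 = {a, b}  B3 = {b, c}  B4 = {c, e}  B5 = {c, h}  B6 = {b, d}  B7 = {c, f}
Tree: B1–B2, B1–B3, B3–B4, B3–B5, B3–B6, B3–B7

The largest bag has 2 vertices, giving width 1; this decomposition certifies tw(G) ≤ 1. Since G has at least one edge (e.g. b–g), it is not an edgeless graph, so tw(G) ≥ 1. The upper and lower bounds meet at 1, so that is the treewidth.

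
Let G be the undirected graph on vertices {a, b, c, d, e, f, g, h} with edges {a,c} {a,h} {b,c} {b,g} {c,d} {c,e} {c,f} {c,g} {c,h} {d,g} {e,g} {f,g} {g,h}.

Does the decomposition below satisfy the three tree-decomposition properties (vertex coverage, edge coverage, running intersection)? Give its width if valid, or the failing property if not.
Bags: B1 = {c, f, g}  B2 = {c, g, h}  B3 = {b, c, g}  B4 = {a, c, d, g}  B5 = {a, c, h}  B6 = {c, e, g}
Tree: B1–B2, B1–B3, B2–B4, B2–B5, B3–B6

A tree decomposition must satisfy three properties: every vertex lies in some bag; for every edge, both endpoints lie together in some bag; and for every vertex, the bags containing it form a connected subtree. Here bags containing vertex a are not connected in the tree, so the decomposition is invalid.

No — bags containing vertex a are not connected in the tree.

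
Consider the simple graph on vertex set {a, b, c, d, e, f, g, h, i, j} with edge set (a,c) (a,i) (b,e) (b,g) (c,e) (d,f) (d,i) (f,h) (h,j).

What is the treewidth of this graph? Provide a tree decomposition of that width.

Every bag has size at most 2, so the width is 2 − 1 = 1 and tw(G) ≤ 1. Since G has at least one edge (e.g. g–b), it is not an edgeless graph, so tw(G) ≥ 1. Hence tw(G) = 1 exactly.

Treewidth 1.
Bags: B1 = {b, g}  B2 = {b, e}  B3 = {c, e}  B4 = {a, c}  B5 = {a, i}  B6 = {d, i}  B7 = {d, f}  B8 = {f, h}  B9 = {h, j}
Tree: B1–B2, B2–B3, B3–B4, B4–B5, B5–B6, B6–B7, B7–B8, B8–B9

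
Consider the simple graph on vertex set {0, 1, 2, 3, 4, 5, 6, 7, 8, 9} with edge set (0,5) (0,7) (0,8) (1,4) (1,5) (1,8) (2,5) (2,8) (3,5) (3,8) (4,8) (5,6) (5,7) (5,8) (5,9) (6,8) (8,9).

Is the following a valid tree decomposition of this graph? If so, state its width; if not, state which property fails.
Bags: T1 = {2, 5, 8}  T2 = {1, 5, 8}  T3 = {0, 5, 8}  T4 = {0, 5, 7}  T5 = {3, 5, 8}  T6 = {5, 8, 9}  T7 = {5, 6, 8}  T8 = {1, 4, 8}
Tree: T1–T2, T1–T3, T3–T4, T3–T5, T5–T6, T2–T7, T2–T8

Yes; width 2.

Every vertex of G appears in some bag (union = {0, 1, 2, 3, 4, 5, 6, 7, 8, 9}); every edge is covered by a bag; and for each vertex v the set of bags containing v is connected in the bag tree. The decomposition is therefore valid. The largest bag has 3 vertices, so the width is 2.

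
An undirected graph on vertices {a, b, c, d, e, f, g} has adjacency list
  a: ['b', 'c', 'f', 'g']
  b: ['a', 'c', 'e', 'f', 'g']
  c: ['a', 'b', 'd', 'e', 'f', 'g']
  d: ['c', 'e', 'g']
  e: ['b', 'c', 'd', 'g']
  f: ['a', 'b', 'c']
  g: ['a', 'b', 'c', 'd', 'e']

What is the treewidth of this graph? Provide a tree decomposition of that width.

Treewidth 3.
One optimal decomposition is:
Bags: B1 = {a, b, c, g}  B2 = {b, c, e, g}  B3 = {a, b, c, f}  B4 = {c, d, e, g}
Tree: B1–B2, B1–B3, B2–B4

The largest bag has 4 vertices, giving width 3; this decomposition certifies tw(G) ≤ 3. On the other hand G contains the 4-clique {c, d, e, g}. A clique must lie in a single bag of any decomposition, so no decomposition can have width below 3. Combining the bounds, tw(G) = 3.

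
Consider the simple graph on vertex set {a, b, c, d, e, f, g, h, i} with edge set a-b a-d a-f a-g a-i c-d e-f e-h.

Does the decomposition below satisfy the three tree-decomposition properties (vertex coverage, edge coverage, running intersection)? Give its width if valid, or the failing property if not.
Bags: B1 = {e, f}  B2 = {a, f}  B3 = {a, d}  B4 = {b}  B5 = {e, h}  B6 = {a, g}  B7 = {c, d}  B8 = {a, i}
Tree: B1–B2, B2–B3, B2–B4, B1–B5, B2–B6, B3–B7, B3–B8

A tree decomposition must satisfy three properties: every vertex lies in some bag; for every edge, both endpoints lie together in some bag; and for every vertex, the bags containing it form a connected subtree. Here edge (a,b) lies in no bag, so the decomposition is invalid.

No — edge (a,b) lies in no bag.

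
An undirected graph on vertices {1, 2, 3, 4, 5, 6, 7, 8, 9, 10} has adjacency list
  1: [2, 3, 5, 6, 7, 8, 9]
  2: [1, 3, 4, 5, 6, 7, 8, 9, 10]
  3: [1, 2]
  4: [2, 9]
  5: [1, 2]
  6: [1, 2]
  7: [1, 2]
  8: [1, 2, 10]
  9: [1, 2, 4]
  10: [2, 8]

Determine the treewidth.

A width-2 tree decomposition is:
Bags: B1 = {1, 2, 8}  B2 = {1, 2, 9}  B3 = {2, 8, 10}  B4 = {1, 2, 7}  B5 = {1, 2, 3}  B6 = {1, 2, 5}  B7 = {2, 4, 9}  B8 = {1, 2, 6}
Tree: B1–B2, B1–B3, B1–B4, B2–B5, B5–B6, B2–B7, B2–B8
Every bag has size at most 3, so the width is 3 − 1 = 2 and tw(G) ≤ 2. On the other hand G contains the 3-clique {1, 2, 3}. A clique must lie in a single bag of any decomposition, so no decomposition can have width below 2. Therefore the treewidth is 2.

2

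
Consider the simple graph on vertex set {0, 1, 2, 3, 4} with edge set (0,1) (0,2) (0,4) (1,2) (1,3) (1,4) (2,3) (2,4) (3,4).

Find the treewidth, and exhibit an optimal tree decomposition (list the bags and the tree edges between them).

The largest bag has 4 vertices, giving width 3; this decomposition certifies tw(G) ≤ 3. Conversely, {0, 1, 2, 4} is a clique of size 4, and the vertices of any clique must share a bag in every tree decomposition; so some bag has ≥ 4 vertices and tw(G) ≥ 3. Combining the bounds, tw(G) = 3.

Treewidth 3.
One such decomposition:
Bags: B1 = {0, 1, 2, 4}  B2 = {1, 2, 3, 4}
Tree: B1–B2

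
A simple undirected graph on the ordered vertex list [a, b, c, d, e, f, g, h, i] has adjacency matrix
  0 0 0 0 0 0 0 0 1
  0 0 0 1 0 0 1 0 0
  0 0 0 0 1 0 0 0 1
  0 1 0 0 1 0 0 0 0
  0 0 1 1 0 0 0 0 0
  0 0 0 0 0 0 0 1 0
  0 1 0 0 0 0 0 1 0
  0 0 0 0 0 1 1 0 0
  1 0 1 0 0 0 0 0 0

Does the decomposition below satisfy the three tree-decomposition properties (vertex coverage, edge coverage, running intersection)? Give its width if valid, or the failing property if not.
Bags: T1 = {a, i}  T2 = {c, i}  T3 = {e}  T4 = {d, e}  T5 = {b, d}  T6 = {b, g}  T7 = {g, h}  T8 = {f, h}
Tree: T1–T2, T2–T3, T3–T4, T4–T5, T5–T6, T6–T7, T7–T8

No — edge (c,e) lies in no bag.

A tree decomposition must satisfy three properties: every vertex lies in some bag; for every edge, both endpoints lie together in some bag; and for every vertex, the bags containing it form a connected subtree. Here edge (c,e) lies in no bag, so the decomposition is invalid.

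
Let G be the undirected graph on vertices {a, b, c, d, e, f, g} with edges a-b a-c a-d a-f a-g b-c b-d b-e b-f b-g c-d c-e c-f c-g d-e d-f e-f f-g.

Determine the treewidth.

A width-4 tree decomposition is:
Bags: B1 = {a, b, c, d, f}  B2 = {b, c, d, e, f}  B3 = {a, b, c, f, g}
Tree: B1–B2, B1–B3
The largest bag has 5 vertices, giving width 4; this decomposition certifies tw(G) ≤ 4. Conversely, {b, c, d, e, f} is a clique of size 5, and the vertices of any clique must share a bag in every tree decomposition; so some bag has ≥ 5 vertices and tw(G) ≥ 4. Hence tw(G) = 4 exactly.

4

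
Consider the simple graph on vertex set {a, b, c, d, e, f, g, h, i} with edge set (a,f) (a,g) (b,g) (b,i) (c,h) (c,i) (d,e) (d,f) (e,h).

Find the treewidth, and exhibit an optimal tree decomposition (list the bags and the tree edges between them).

Each bag holds 3 vertices, so the decomposition has width 2, which upper-bounds the treewidth. For the lower bound, G contains the cycle b–g–a–f–d–e–h–c–i–b, so G is not a forest; only forests have treewidth ≤ 1, hence tw(G) ≥ 2. Hence tw(G) = 2 exactly.

Treewidth 2.
One optimal decomposition is:
Bags: B1 = {a, b, g}  B2 = {a, b, f}  B3 = {b, d, f}  B4 = {b, d, e}  B5 = {b, e, h}  B6 = {b, c, h}  B7 = {b, c, i}
Tree: B1–B2, B2–B3, B3–B4, B4–B5, B5–B6, B6–B7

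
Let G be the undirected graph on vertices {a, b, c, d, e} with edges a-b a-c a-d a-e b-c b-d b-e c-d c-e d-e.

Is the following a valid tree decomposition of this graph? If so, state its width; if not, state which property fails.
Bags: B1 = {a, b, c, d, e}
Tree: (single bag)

Yes; width 4.

Checking the three conditions: (i) the bags cover all of {a, b, c, d, e}; (ii) for each edge, some bag contains both endpoints; (iii) the bags containing any fixed vertex form a subtree. All hold, so the decomposition is valid with width 5 − 1 = 4.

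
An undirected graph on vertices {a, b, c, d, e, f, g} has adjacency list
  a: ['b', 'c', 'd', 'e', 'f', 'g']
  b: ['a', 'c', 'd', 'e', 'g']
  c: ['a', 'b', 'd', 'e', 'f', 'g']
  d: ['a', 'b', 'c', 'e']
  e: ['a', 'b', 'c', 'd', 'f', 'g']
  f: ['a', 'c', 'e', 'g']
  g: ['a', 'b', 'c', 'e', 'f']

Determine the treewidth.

A width-4 tree decomposition is:
Bags: B1 = {a, b, c, e, g}  B2 = {a, c, e, f, g}  B3 = {a, b, c, d, e}
Tree: B1–B2, B1–B3
Every bag has size at most 5, so the width is 5 − 1 = 4 and tw(G) ≤ 4. On the other hand G contains the 5-clique {a, c, e, f, g}. A clique must lie in a single bag of any decomposition, so no decomposition can have width below 4. Hence tw(G) = 4 exactly.

4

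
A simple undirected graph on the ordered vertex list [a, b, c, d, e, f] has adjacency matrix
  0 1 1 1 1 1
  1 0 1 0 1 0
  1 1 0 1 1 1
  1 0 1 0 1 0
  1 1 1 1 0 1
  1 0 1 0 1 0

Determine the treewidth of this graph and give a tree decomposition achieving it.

The largest bag has 4 vertices, giving width 3; this decomposition certifies tw(G) ≤ 3. On the other hand G contains the 4-clique {a, c, d, e}. A clique must lie in a single bag of any decomposition, so no decomposition can have width below 3. Hence tw(G) = 3 exactly.

Treewidth 3.
One optimal decomposition is:
Bags: B1 = {a, c, e, f}  B2 = {a, b, c, e}  B3 = {a, c, d, e}
Tree: B1–B2, B1–B3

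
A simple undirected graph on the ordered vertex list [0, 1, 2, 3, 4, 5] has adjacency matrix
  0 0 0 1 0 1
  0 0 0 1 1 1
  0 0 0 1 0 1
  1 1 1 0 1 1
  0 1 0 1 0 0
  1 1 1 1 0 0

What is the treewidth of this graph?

A width-2 tree decomposition is:
Bags: B1 = {1, 3, 5}  B2 = {2, 3, 5}  B3 = {0, 3, 5}  B4 = {1, 3, 4}
Tree: B1–B2, B1–B3, B1–B4
The largest bag has 3 vertices, giving width 2; this decomposition certifies tw(G) ≤ 2. For the lower bound, the 3 vertices {1, 3, 4} are pairwise adjacent, and any tree decomposition puts a clique entirely inside one bag — forcing width ≥ 2. Combining the bounds, tw(G) = 2.

2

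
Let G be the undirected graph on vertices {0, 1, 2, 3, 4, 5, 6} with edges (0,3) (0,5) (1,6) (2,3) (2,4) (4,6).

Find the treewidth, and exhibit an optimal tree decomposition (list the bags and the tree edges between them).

Every bag has size at most 2, so the width is 2 − 1 = 1 and tw(G) ≤ 1. Any graph with an edge has treewidth ≥ 1, and G has the edge 1–6. Combining the bounds, tw(G) = 1.

Treewidth 1.
Bags: B1 = {1, 6}  B2 = {4, 6}  B3 = {2, 4}  B4 = {2, 3}  B5 = {0, 3}  B6 = {0, 5}
Tree: B1–B2, B2–B3, B3–B4, B4–B5, B5–B6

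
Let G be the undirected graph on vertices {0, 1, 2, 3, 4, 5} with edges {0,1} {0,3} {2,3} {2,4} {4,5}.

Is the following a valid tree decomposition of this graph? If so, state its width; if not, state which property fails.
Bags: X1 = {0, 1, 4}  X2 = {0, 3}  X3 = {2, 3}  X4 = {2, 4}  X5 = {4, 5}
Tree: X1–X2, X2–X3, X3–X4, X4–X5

No — bags containing vertex 4 are not connected in the tree.

A tree decomposition must satisfy three properties: every vertex lies in some bag; for every edge, both endpoints lie together in some bag; and for every vertex, the bags containing it form a connected subtree. Here bags containing vertex 4 are not connected in the tree, so the decomposition is invalid.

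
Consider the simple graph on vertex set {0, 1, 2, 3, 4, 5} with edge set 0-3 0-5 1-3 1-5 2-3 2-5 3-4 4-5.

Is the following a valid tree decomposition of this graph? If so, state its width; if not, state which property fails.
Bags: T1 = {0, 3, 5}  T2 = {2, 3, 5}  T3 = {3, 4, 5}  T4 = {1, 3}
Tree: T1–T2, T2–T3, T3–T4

A tree decomposition must satisfy three properties: every vertex lies in some bag; for every edge, both endpoints lie together in some bag; and for every vertex, the bags containing it form a connected subtree. Here edge (5,1) lies in no bag, so the decomposition is invalid.

No — edge (5,1) lies in no bag.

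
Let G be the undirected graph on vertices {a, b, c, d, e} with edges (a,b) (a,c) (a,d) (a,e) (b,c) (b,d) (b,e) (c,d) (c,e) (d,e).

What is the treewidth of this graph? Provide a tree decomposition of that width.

Treewidth 4.
One optimal decomposition is:
Bags: B1 = {a, b, c, d, e}
Tree: (single bag)

A single bag containing all 5 vertices is trivially a valid decomposition of width 4. For the lower bound, the 5 vertices {a, b, c, d, e} are pairwise adjacent, and any tree decomposition puts a clique entirely inside one bag — forcing width ≥ 4. Hence tw(G) = 4 exactly.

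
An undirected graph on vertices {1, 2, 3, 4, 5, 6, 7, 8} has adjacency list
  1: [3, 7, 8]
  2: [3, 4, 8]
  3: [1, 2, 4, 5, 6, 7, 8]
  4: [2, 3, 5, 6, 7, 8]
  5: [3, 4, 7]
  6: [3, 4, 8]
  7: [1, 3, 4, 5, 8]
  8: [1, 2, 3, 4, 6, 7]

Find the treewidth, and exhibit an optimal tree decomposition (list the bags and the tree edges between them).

The largest bag has 4 vertices, giving width 3; this decomposition certifies tw(G) ≤ 3. Conversely, {1, 3, 7, 8} is a clique of size 4, and the vertices of any clique must share a bag in every tree decomposition; so some bag has ≥ 4 vertices and tw(G) ≥ 3. Therefore the treewidth is 3.

Treewidth 3.
Bags: B1 = {3, 4, 7, 8}  B2 = {3, 4, 6, 8}  B3 = {1, 3, 7, 8}  B4 = {2, 3, 4, 8}  B5 = {3, 4, 5, 7}
Tree: B1–B2, B1–B3, B2–B4, B1–B5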